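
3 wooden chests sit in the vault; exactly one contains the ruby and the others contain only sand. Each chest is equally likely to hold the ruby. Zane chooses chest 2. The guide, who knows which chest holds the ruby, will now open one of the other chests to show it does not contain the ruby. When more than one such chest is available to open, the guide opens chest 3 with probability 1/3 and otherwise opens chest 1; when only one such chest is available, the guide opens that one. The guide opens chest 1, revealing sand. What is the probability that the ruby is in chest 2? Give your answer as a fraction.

Consider each possible location of the ruby in turn.
If it is in chest 1 (prior 1/3): the guide opened chest 1, so this case is ruled out; weight (1/3)·0 = 0.
If it is in chest 2 (prior 1/3): chest 3 is available but not opened, probability 2/3; weight (1/3)·(2/3) = 2/9.
If it is in chest 3 (prior 1/3): only chest 1 is available, probability 1; weight (1/3)·1 = 1/3.
The weights sum to 5/9.
So P(the ruby in chest 2 | the guide opened chest 1) = (2/9) / (5/9) = 2/5.

2/5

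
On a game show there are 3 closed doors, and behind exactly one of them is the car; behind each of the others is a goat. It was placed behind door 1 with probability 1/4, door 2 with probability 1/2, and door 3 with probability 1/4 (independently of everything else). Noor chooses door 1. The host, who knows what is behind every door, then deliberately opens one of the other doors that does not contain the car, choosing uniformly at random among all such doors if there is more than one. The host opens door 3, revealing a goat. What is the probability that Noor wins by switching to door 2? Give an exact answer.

4/5

Apply Bayes' rule, conditioning on where the car actually is.
If it is behind door 1 (prior 1/4): the host has 2 equally likely choices, so probability 1/2; weight (1/4)·(1/2) = 1/8.
If it is behind door 2 (prior 1/2): the host has no choice, probability 1; weight (1/2)·1 = 1/2.
If it is behind door 3 (prior 1/4): the host opened door 3, so this case is ruled out; weight (1/4)·0 = 0.
The weights sum to 5/8.
So P(the car behind door 2 | the host opened door 3) = (1/2) / (5/8) = 4/5.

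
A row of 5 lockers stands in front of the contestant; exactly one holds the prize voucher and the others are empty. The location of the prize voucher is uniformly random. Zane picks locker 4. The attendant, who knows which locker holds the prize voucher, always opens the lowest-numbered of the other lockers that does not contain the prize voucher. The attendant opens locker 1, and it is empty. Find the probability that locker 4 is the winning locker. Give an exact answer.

Condition on the true location of the prize voucher.
If it is in locker 1 (prior 1/5): the attendant opened locker 1, so this case is ruled out; weight (1/5)·0 = 0.
If it is in any of lockers 2, 3, 4, and 5 (prior 1/5 each): locker 1 is the lowest-numbered option available, probability 1; weight (1/5)·1 = 1/5 each.
The weights sum to 4/5.
So P(the prize voucher in locker 4 | the attendant opened locker 1) = (1/5) / (4/5) = 1/4.

1/4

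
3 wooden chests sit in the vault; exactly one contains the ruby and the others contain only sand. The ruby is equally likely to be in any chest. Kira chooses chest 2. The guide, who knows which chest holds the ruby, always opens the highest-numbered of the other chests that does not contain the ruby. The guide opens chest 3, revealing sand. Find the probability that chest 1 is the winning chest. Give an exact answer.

1/2

Condition on the true location of the ruby.
If it is in either of chests 1 and 2 (prior 1/3 each): chest 3 is the highest-numbered option available, probability 1; weight (1/3)·1 = 1/3 each.
If it is in chest 3 (prior 1/3): the guide opened chest 3, so this case is ruled out; weight (1/3)·0 = 0.
The weights sum to 2/3.
So P(the ruby in chest 1 | the guide opened chest 3) = (1/3) / (2/3) = 1/2.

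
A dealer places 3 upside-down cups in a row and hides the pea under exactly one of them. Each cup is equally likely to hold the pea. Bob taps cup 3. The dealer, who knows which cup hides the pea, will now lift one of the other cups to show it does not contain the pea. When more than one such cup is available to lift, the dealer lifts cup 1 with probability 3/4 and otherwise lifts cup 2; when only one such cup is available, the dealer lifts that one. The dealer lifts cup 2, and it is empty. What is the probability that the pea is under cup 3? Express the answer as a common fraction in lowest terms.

Consider each possible location of the pea in turn.
If it is under cup 1 (prior 1/3): only cup 2 is available, probability 1; weight (1/3)·1 = 1/3.
If it is under cup 2 (prior 1/3): the dealer opened cup 2, so this case is ruled out; weight (1/3)·0 = 0.
If it is under cup 3 (prior 1/3): cup 1 is available but not opened, probability 1/4; weight (1/3)·(1/4) = 1/12.
The weights sum to 5/12.
So P(the pea under cup 3 | the dealer opened cup 2) = (1/12) / (5/12) = 1/5.

1/5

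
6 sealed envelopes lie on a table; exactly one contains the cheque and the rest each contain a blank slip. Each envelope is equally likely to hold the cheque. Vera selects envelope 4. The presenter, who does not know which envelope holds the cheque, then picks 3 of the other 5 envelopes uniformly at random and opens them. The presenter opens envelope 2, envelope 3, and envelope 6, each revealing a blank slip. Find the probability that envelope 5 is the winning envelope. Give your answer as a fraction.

Because the presenter chose which envelopes to open without knowing where the cheque is, the choice is independent of the prize location. Learning that none of the 3 opened envelopes holds the cheque simply rules out those 3 locations and leaves the remaining 3 envelopes still equally likely by symmetry.
So P(the cheque in envelope 5) = 1/3.

1/3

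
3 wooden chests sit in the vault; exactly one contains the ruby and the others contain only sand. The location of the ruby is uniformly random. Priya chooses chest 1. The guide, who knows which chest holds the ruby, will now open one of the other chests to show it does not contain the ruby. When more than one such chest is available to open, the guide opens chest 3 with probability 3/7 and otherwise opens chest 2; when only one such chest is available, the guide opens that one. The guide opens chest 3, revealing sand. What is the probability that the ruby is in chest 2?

Consider each possible location of the ruby in turn.
If it is in chest 1 (prior 1/3): chest 3 is available, opened with probability 3/7; weight (1/3)·(3/7) = 1/7.
If it is in chest 2 (prior 1/3): only chest 3 is available, probability 1; weight (1/3)·1 = 1/3.
If it is in chest 3 (prior 1/3): the guide opened chest 3, so this case is ruled out; weight (1/3)·0 = 0.
The weights sum to 10/21.
So P(the ruby in chest 2 | the guide opened chest 3) = (1/3) / (10/21) = 7/10.

7/10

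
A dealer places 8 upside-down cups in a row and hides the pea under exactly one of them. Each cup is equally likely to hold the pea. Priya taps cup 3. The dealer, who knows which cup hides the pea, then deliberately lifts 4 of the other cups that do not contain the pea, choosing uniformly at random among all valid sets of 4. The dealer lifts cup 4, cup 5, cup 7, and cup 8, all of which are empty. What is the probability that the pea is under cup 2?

Consider each possible location of the pea in turn.
If it is under any of cups 1, 2, and 6 (prior 1/8 each): the dealer has 15 equally likely choices, so probability 1/15; weight (1/8)·(1/15) = 1/120 each.
If it is under cup 3 (prior 1/8): the dealer has 35 equally likely choices, so probability 1/35; weight (1/8)·(1/35) = 1/280.
If it is under any of cups 4, 5, 7, and 8 (prior 1/8 each): that cup was opened and seen not to hold the prize — ruled out; weight (1/8)·0 = 0 each.
The weights sum to 1/35.
So P(the pea under cup 2 | the dealer opened cup 4, cup 5, cup 7, and cup 8) = (1/120) / (1/35) = 7/24.

7/24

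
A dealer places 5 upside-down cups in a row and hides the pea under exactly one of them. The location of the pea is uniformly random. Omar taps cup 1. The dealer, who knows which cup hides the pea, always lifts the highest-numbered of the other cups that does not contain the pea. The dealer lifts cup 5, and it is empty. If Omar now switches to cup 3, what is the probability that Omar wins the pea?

1/4

Consider each possible location of the pea in turn.
If it is under any of cups 1, 2, 3, and 4 (prior 1/5 each): cup 5 is the highest-numbered option available, probability 1; weight (1/5)·1 = 1/5 each.
If it is under cup 5 (prior 1/5): the dealer opened cup 5, so this case is ruled out; weight (1/5)·0 = 0.
The weights sum to 4/5.
So P(the pea under cup 3 | the dealer opened cup 5) = (1/5) / (4/5) = 1/4.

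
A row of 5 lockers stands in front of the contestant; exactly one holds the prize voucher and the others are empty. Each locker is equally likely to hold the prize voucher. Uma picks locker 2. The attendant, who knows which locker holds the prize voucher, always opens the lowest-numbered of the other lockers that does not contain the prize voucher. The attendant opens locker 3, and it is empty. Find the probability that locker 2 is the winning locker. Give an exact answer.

0

Condition on the true location of the prize voucher.
If it is in locker 1 (prior 1/5): locker 3 is the lowest-numbered option available, probability 1; weight (1/5)·1 = 1/5.
If it is in any of lockers 2, 4, and 5 (prior 1/5 each): the attendant would have opened locker 1 instead, probability 0; weight (1/5)·0 = 0 each.
If it is in locker 3 (prior 1/5): the attendant opened locker 3, so this case is ruled out; weight (1/5)·0 = 0.
The weights sum to 1/5.
So P(the prize voucher in locker 2 | the attendant opened locker 3) = 0 / (1/5) = 0.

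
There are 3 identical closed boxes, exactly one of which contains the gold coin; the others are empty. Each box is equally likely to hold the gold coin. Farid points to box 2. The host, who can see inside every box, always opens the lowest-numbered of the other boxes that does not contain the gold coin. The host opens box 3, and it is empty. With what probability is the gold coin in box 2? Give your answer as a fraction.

0

Condition on the true location of the gold coin.
If it is in box 1 (prior 1/3): box 3 is the lowest-numbered option available, probability 1; weight (1/3)·1 = 1/3.
If it is in box 2 (prior 1/3): the host would have opened box 1 instead, probability 0; weight (1/3)·0 = 0.
If it is in box 3 (prior 1/3): the host opened box 3, so this case is ruled out; weight (1/3)·0 = 0.
The weights sum to 1/3.
So P(the gold coin in box 2 | the host opened box 3) = 0 / (1/3) = 0.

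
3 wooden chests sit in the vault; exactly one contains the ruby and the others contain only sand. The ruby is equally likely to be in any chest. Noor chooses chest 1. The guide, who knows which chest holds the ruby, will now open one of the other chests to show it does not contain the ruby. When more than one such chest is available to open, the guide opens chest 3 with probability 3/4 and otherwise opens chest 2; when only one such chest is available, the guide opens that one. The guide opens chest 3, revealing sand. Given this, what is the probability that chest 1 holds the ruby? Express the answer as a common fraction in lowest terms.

Apply Bayes' rule, conditioning on where the ruby actually is.
If it is in chest 1 (prior 1/3): chest 3 is available, opened with probability 3/4; weight (1/3)·(3/4) = 1/4.
If it is in chest 2 (prior 1/3): only chest 3 is available, probability 1; weight (1/3)·1 = 1/3.
If it is in chest 3 (prior 1/3): the guide opened chest 3, so this case is ruled out; weight (1/3)·0 = 0.
The weights sum to 7/12.
So P(the ruby in chest 1 | the guide opened chest 3) = (1/4) / (7/12) = 3/7.

3/7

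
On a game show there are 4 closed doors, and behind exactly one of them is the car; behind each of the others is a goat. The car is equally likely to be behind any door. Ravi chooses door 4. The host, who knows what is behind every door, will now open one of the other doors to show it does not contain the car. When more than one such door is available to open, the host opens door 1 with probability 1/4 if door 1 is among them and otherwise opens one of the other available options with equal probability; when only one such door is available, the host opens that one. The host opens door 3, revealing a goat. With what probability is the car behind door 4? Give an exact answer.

3/13

Apply Bayes' rule, conditioning on where the car actually is.
If it is behind door 1 (prior 1/4): door 1 holds the prize so is unavailable; the host chooses uniformly among the 2 others, probability 1/2; weight (1/4)·(1/2) = 1/8.
If it is behind door 2 (prior 1/4): door 1 is available but not opened, probability 3/4; weight (1/4)·(3/4) = 3/16.
If it is behind door 3 (prior 1/4): the host opened door 3, so this case is ruled out; weight (1/4)·0 = 0.
If it is behind door 4 (prior 1/4): door 1 is available but not opened; door 3 gets probability (1 − 1/4)/2 = 3/8; weight (1/4)·(3/8) = 3/32.
The weights sum to 13/32.
So P(the car behind door 4 | the host opened door 3) = (3/32) / (13/32) = 3/13.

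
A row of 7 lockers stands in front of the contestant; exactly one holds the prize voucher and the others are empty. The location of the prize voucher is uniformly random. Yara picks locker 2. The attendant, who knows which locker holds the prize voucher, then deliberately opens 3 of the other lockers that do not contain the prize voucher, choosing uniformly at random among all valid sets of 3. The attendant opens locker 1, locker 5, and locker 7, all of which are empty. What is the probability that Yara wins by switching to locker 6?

Condition on the true location of the prize voucher.
If it is in any of lockers 1, 5, and 7 (prior 1/7 each): that locker was opened and seen not to hold the prize — ruled out; weight (1/7)·0 = 0 each.
If it is in locker 2 (prior 1/7): the attendant has 20 equally likely choices, so probability 1/20; weight (1/7)·(1/20) = 1/140.
If it is in any of lockers 3, 4, and 6 (prior 1/7 each): the attendant has 10 equally likely choices, so probability 1/10; weight (1/7)·(1/10) = 1/70 each.
The weights sum to 1/20.
So P(the prize voucher in locker 6 | the attendant opened locker 1, locker 5, and locker 7) = (1/70) / (1/20) = 2/7.

2/7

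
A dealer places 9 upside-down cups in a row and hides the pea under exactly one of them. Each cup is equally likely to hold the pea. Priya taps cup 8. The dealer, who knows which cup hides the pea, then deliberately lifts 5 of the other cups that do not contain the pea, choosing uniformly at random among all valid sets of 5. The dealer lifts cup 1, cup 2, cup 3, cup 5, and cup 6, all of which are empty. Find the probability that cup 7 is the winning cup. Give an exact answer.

8/27

Consider each possible location of the pea in turn.
If it is under any of cups 1, 2, 3, 5, and 6 (prior 1/9 each): that cup was opened and seen not to hold the prize — ruled out; weight (1/9)·0 = 0 each.
If it is under any of cups 4, 7, and 9 (prior 1/9 each): the dealer has 21 equally likely choices, so probability 1/21; weight (1/9)·(1/21) = 1/189 each.
If it is under cup 8 (prior 1/9): the dealer has 56 equally likely choices, so probability 1/56; weight (1/9)·(1/56) = 1/504.
The weights sum to 1/56.
So P(the pea under cup 7 | the dealer opened cup 1, cup 2, cup 3, cup 5, and cup 6) = (1/189) / (1/56) = 8/27.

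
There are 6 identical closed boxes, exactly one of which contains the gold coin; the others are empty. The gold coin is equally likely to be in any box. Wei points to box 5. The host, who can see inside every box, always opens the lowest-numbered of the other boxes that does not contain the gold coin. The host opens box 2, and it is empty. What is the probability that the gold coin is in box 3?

Consider each possible location of the gold coin in turn.
If it is in box 1 (prior 1/6): box 2 is the lowest-numbered option available, probability 1; weight (1/6)·1 = 1/6.
If it is in box 2 (prior 1/6): the host opened box 2, so this case is ruled out; weight (1/6)·0 = 0.
If it is in any of boxes 3, 4, 5, and 6 (prior 1/6 each): the host would have opened box 1 instead, probability 0; weight (1/6)·0 = 0 each.
The weights sum to 1/6.
So P(the gold coin in box 3 | the host opened box 2) = 0 / (1/6) = 0.

0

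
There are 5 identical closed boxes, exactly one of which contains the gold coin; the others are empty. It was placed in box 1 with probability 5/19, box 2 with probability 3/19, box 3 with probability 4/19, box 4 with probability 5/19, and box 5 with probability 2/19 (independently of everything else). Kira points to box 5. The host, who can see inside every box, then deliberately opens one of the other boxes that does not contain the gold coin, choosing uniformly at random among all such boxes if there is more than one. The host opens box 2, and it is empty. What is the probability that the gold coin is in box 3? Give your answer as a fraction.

Apply Bayes' rule, conditioning on where the gold coin actually is.
If it is in either of boxes 1 and 4 (prior 5/19 each): the host has 3 equally likely choices, so probability 1/3; weight (5/19)·(1/3) = 5/57 each.
If it is in box 2 (prior 3/19): the host opened box 2, so this case is ruled out; weight (3/19)·0 = 0.
If it is in box 3 (prior 4/19): the host has 3 equally likely choices, so probability 1/3; weight (4/19)·(1/3) = 4/57.
If it is in box 5 (prior 2/19): the host has 4 equally likely choices, so probability 1/4; weight (2/19)·(1/4) = 1/38.
The weights sum to 31/114.
So P(the gold coin in box 3 | the host opened box 2) = (4/57) / (31/114) = 8/31.

8/31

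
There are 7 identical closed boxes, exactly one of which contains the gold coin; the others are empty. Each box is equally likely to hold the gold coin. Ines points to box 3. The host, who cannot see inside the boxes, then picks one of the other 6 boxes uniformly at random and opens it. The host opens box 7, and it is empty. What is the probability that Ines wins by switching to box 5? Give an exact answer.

Because the host chose which box to open without knowing where the gold coin is, the choice is independent of the prize location. Learning that box 7 does not hold the gold coin simply rules out that one location and leaves the remaining 6 boxes still equally likely by symmetry.
So P(the gold coin in box 5) = 1/6.

1/6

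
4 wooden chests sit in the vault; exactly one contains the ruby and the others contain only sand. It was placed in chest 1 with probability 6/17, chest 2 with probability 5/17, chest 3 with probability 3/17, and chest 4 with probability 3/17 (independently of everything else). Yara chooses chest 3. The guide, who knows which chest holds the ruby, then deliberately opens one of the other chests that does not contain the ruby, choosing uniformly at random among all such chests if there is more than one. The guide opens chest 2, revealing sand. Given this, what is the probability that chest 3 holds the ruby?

Apply Bayes' rule, conditioning on where the ruby actually is.
If it is in chest 1 (prior 6/17): the guide has 2 equally likely choices, so probability 1/2; weight (6/17)·(1/2) = 3/17.
If it is in chest 2 (prior 5/17): the guide opened chest 2, so this case is ruled out; weight (5/17)·0 = 0.
If it is in chest 3 (prior 3/17): the guide has 3 equally likely choices, so probability 1/3; weight (3/17)·(1/3) = 1/17.
If it is in chest 4 (prior 3/17): the guide has 2 equally likely choices, so probability 1/2; weight (3/17)·(1/2) = 3/34.
The weights sum to 11/34.
So P(the ruby in chest 3 | the guide opened chest 2) = (1/17) / (11/34) = 2/11.

2/11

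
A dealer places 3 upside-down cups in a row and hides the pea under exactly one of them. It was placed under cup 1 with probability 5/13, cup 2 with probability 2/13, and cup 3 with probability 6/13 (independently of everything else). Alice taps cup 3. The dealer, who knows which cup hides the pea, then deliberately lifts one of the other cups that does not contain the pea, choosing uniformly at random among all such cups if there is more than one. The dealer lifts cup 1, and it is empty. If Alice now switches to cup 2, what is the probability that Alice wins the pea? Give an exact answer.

Condition on the true location of the pea.
If it is under cup 1 (prior 5/13): the dealer opened cup 1, so this case is ruled out; weight (5/13)·0 = 0.
If it is under cup 2 (prior 2/13): the dealer has no choice, probability 1; weight (2/13)·1 = 2/13.
If it is under cup 3 (prior 6/13): the dealer has 2 equally likely choices, so probability 1/2; weight (6/13)·(1/2) = 3/13.
The weights sum to 5/13.
So P(the pea under cup 2 | the dealer opened cup 1) = (2/13) / (5/13) = 2/5.

2/5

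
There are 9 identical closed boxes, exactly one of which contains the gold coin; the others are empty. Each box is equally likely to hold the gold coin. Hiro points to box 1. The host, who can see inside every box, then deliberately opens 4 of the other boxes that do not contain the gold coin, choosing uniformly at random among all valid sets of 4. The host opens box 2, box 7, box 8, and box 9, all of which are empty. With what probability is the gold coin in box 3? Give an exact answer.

2/9

Consider each possible location of the gold coin in turn.
If it is in box 1 (prior 1/9): the host has 70 equally likely choices, so probability 1/70; weight (1/9)·(1/70) = 1/630.
If it is in any of boxes 2, 7, 8, and 9 (prior 1/9 each): that box was opened and seen not to hold the prize — ruled out; weight (1/9)·0 = 0 each.
If it is in any of boxes 3, 4, 5, and 6 (prior 1/9 each): the host has 35 equally likely choices, so probability 1/35; weight (1/9)·(1/35) = 1/315 each.
The weights sum to 1/70.
So P(the gold coin in box 3 | the host opened box 2, box 7, box 8, and box 9) = (1/315) / (1/70) = 2/9.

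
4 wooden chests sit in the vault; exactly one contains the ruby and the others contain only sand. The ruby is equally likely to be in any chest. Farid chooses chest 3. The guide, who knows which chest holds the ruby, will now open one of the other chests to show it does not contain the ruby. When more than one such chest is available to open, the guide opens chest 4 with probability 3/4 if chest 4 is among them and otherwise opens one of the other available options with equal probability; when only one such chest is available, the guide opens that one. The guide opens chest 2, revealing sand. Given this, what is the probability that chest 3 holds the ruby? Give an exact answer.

Apply Bayes' rule, conditioning on where the ruby actually is.
If it is in chest 1 (prior 1/4): chest 4 is available but not opened, probability 1/4; weight (1/4)·(1/4) = 1/16.
If it is in chest 2 (prior 1/4): the guide opened chest 2, so this case is ruled out; weight (1/4)·0 = 0.
If it is in chest 3 (prior 1/4): chest 4 is available but not opened; chest 2 gets probability (1 − 3/4)/2 = 1/8; weight (1/4)·(1/8) = 1/32.
If it is in chest 4 (prior 1/4): chest 4 holds the prize so is unavailable; the guide chooses uniformly among the 2 others, probability 1/2; weight (1/4)·(1/2) = 1/8.
The weights sum to 7/32.
So P(the ruby in chest 3 | the guide opened chest 2) = (1/32) / (7/32) = 1/7.

1/7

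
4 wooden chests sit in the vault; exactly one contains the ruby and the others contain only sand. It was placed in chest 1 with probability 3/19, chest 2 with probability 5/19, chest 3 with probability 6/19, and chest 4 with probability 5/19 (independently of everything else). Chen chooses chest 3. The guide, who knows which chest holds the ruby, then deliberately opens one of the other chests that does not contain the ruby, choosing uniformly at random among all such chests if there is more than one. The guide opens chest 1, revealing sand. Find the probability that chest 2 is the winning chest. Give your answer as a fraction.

Consider each possible location of the ruby in turn.
If it is in chest 1 (prior 3/19): the guide opened chest 1, so this case is ruled out; weight (3/19)·0 = 0.
If it is in either of chests 2 and 4 (prior 5/19 each): the guide has 2 equally likely choices, so probability 1/2; weight (5/19)·(1/2) = 5/38 each.
If it is in chest 3 (prior 6/19): the guide has 3 equally likely choices, so probability 1/3; weight (6/19)·(1/3) = 2/19.
The weights sum to 7/19.
So P(the ruby in chest 2 | the guide opened chest 1) = (5/38) / (7/19) = 5/14.

5/14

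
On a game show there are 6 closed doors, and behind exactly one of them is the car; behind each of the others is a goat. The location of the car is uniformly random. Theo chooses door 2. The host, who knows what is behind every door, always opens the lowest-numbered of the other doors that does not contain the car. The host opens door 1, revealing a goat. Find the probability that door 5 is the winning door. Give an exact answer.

1/5

Apply Bayes' rule, conditioning on where the car actually is.
If it is behind door 1 (prior 1/6): the host opened door 1, so this case is ruled out; weight (1/6)·0 = 0.
If it is behind any of doors 2, 3, 4, 5, and 6 (prior 1/6 each): door 1 is the lowest-numbered option available, probability 1; weight (1/6)·1 = 1/6 each.
The weights sum to 5/6.
So P(the car behind door 5 | the host opened door 1) = (1/6) / (5/6) = 1/5.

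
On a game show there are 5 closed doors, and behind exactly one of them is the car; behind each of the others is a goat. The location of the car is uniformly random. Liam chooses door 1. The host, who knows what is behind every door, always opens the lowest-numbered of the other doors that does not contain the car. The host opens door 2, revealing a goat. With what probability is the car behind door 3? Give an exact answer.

1/4

Condition on the true location of the car.
If it is behind any of doors 1, 3, 4, and 5 (prior 1/5 each): door 2 is the lowest-numbered option available, probability 1; weight (1/5)·1 = 1/5 each.
If it is behind door 2 (prior 1/5): the host opened door 2, so this case is ruled out; weight (1/5)·0 = 0.
The weights sum to 4/5.
So P(the car behind door 3 | the host opened door 2) = (1/5) / (4/5) = 1/4.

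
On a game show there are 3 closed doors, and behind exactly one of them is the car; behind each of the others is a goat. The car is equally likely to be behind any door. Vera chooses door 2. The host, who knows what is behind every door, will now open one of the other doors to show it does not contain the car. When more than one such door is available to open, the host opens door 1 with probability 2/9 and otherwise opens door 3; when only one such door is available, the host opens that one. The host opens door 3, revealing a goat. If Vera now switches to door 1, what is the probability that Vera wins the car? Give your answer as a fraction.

9/16

Apply Bayes' rule, conditioning on where the car actually is.
If it is behind door 1 (prior 1/3): only door 3 is available, probability 1; weight (1/3)·1 = 1/3.
If it is behind door 2 (prior 1/3): door 1 is available but not opened, probability 7/9; weight (1/3)·(7/9) = 7/27.
If it is behind door 3 (prior 1/3): the host opened door 3, so this case is ruled out; weight (1/3)·0 = 0.
The weights sum to 16/27.
So P(the car behind door 1 | the host opened door 3) = (1/3) / (16/27) = 9/16.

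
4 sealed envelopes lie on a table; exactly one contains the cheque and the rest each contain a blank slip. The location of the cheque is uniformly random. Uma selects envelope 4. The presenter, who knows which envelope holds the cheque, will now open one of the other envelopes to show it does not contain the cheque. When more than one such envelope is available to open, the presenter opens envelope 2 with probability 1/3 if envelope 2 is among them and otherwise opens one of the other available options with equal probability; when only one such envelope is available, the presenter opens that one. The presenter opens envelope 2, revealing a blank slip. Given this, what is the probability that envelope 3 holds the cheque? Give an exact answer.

Consider each possible location of the cheque in turn.
If it is in any of envelopes 1, 3, and 4 (prior 1/4 each): envelope 2 is available, opened with probability 1/3; weight (1/4)·(1/3) = 1/12 each.
If it is in envelope 2 (prior 1/4): the presenter opened envelope 2, so this case is ruled out; weight (1/4)·0 = 0.
The weights sum to 1/4.
So P(the cheque in envelope 3 | the presenter opened envelope 2) = (1/12) / (1/4) = 1/3.

1/3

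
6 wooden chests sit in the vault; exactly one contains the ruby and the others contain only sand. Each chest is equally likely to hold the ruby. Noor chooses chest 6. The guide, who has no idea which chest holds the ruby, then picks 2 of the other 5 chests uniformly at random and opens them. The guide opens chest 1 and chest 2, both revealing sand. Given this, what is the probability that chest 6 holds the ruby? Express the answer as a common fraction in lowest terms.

Because the guide chose which chests to open without knowing where the ruby is, the choice is independent of the prize location. Learning that none of the 2 opened chests holds the ruby simply rules out those 2 locations and leaves the remaining 4 chests still equally likely by symmetry.
So P(the ruby in chest 6) = 1/4.

1/4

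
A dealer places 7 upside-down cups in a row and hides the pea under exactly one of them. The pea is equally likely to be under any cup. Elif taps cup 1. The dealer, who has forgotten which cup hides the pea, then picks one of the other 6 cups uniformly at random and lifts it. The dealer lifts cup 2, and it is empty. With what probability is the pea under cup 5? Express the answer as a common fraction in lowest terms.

1/6

Because the dealer chose which cup to lift without knowing where the pea is, the choice is independent of the prize location. Learning that cup 2 does not hold the pea simply rules out that one location and leaves the remaining 6 cups still equally likely by symmetry.
So P(the pea under cup 5) = 1/6.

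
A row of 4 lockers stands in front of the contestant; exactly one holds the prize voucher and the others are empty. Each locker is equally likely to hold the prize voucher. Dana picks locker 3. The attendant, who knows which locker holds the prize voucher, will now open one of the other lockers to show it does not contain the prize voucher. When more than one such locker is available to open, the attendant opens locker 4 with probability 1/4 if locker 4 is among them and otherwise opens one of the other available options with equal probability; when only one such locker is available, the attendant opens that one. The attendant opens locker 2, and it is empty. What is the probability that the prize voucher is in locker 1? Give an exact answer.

Apply Bayes' rule, conditioning on where the prize voucher actually is.
If it is in locker 1 (prior 1/4): locker 4 is available but not opened, probability 3/4; weight (1/4)·(3/4) = 3/16.
If it is in locker 2 (prior 1/4): the attendant opened locker 2, so this case is ruled out; weight (1/4)·0 = 0.
If it is in locker 3 (prior 1/4): locker 4 is available but not opened; locker 2 gets probability (1 − 1/4)/2 = 3/8; weight (1/4)·(3/8) = 3/32.
If it is in locker 4 (prior 1/4): locker 4 holds the prize so is unavailable; the attendant chooses uniformly among the 2 others, probability 1/2; weight (1/4)·(1/2) = 1/8.
The weights sum to 13/32.
So P(the prize voucher in locker 1 | the attendant opened locker 2) = (3/16) / (13/32) = 6/13.

6/13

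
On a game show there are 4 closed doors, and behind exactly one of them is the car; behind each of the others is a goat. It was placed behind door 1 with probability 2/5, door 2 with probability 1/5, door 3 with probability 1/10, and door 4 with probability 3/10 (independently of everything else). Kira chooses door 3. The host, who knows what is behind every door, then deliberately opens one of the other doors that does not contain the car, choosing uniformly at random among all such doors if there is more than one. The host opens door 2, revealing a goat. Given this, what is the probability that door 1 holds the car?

12/23

Consider each possible location of the car in turn.
If it is behind door 1 (prior 2/5): the host has 2 equally likely choices, so probability 1/2; weight (2/5)·(1/2) = 1/5.
If it is behind door 2 (prior 1/5): the host opened door 2, so this case is ruled out; weight (1/5)·0 = 0.
If it is behind door 3 (prior 1/10): the host has 3 equally likely choices, so probability 1/3; weight (1/10)·(1/3) = 1/30.
If it is behind door 4 (prior 3/10): the host has 2 equally likely choices, so probability 1/2; weight (3/10)·(1/2) = 3/20.
The weights sum to 23/60.
So P(the car behind door 1 | the host opened door 2) = (1/5) / (23/60) = 12/23.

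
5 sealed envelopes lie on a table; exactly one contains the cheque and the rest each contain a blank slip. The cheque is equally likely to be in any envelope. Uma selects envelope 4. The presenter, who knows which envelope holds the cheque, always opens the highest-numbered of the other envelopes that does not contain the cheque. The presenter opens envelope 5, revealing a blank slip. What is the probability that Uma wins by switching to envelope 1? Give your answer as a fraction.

1/4

Consider each possible location of the cheque in turn.
If it is in any of envelopes 1, 2, 3, and 4 (prior 1/5 each): envelope 5 is the highest-numbered option available, probability 1; weight (1/5)·1 = 1/5 each.
If it is in envelope 5 (prior 1/5): the presenter opened envelope 5, so this case is ruled out; weight (1/5)·0 = 0.
The weights sum to 4/5.
So P(the cheque in envelope 1 | the presenter opened envelope 5) = (1/5) / (4/5) = 1/4.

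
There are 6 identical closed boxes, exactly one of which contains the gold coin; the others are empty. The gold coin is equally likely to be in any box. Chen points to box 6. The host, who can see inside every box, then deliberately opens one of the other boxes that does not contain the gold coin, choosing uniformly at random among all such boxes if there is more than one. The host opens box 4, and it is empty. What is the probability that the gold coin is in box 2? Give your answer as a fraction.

5/24

Condition on the true location of the gold coin.
If it is in any of boxes 1, 2, 3, and 5 (prior 1/6 each): the host has 4 equally likely choices, so probability 1/4; weight (1/6)·(1/4) = 1/24 each.
If it is in box 4 (prior 1/6): the host opened box 4, so this case is ruled out; weight (1/6)·0 = 0.
If it is in box 6 (prior 1/6): the host has 5 equally likely choices, so probability 1/5; weight (1/6)·(1/5) = 1/30.
The weights sum to 1/5.
So P(the gold coin in box 2 | the host opened box 4) = (1/24) / (1/5) = 5/24.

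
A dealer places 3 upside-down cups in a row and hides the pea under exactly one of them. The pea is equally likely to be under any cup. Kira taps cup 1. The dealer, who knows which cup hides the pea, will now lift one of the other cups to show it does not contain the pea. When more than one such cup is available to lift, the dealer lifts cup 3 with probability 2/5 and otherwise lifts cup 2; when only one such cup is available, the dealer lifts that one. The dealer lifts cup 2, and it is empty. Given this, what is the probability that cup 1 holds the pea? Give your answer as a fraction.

3/8

Apply Bayes' rule, conditioning on where the pea actually is.
If it is under cup 1 (prior 1/3): cup 3 is available but not opened, probability 3/5; weight (1/3)·(3/5) = 1/5.
If it is under cup 2 (prior 1/3): the dealer opened cup 2, so this case is ruled out; weight (1/3)·0 = 0.
If it is under cup 3 (prior 1/3): only cup 2 is available, probability 1; weight (1/3)·1 = 1/3.
The weights sum to 8/15.
So P(the pea under cup 1 | the dealer opened cup 2) = (1/5) / (8/15) = 3/8.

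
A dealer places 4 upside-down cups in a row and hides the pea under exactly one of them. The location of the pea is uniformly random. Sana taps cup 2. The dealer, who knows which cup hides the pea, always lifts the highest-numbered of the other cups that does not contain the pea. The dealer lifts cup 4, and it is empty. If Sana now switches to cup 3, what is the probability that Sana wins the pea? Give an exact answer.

Consider each possible location of the pea in turn.
If it is under any of cups 1, 2, and 3 (prior 1/4 each): cup 4 is the highest-numbered option available, probability 1; weight (1/4)·1 = 1/4 each.
If it is under cup 4 (prior 1/4): the dealer opened cup 4, so this case is ruled out; weight (1/4)·0 = 0.
The weights sum to 3/4.
So P(the pea under cup 3 | the dealer opened cup 4) = (1/4) / (3/4) = 1/3.

1/3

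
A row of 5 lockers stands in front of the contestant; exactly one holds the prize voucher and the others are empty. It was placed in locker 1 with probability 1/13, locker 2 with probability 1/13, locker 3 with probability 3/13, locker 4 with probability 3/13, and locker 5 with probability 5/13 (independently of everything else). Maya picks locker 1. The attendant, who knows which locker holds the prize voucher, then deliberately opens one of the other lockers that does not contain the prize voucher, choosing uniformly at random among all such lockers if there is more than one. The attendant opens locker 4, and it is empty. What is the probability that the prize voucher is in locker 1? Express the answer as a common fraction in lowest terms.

Apply Bayes' rule, conditioning on where the prize voucher actually is.
If it is in locker 1 (prior 1/13): the attendant has 4 equally likely choices, so probability 1/4; weight (1/13)·(1/4) = 1/52.
If it is in locker 2 (prior 1/13): the attendant has 3 equally likely choices, so probability 1/3; weight (1/13)·(1/3) = 1/39.
If it is in locker 3 (prior 3/13): the attendant has 3 equally likely choices, so probability 1/3; weight (3/13)·(1/3) = 1/13.
If it is in locker 4 (prior 3/13): the attendant opened locker 4, so this case is ruled out; weight (3/13)·0 = 0.
If it is in locker 5 (prior 5/13): the attendant has 3 equally likely choices, so probability 1/3; weight (5/13)·(1/3) = 5/39.
The weights sum to 1/4.
So P(the prize voucher in locker 1 | the attendant opened locker 4) = (1/52) / (1/4) = 1/13.

1/13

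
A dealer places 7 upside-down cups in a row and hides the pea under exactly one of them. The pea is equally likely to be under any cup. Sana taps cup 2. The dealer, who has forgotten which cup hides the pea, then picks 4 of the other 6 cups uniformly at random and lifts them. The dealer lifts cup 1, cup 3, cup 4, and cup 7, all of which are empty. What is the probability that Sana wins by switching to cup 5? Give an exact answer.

1/3

Because the dealer chose which cups to lift without knowing where the pea is, the choice is independent of the prize location. Learning that none of the 4 opened cups holds the pea simply rules out those 4 locations and leaves the remaining 3 cups still equally likely by symmetry.
So P(the pea under cup 5) = 1/3.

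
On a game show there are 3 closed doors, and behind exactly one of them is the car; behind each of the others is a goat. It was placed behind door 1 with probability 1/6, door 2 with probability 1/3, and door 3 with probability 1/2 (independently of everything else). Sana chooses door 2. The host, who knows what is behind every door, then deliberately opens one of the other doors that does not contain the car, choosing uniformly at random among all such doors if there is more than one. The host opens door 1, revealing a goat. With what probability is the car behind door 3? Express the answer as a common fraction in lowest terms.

Condition on the true location of the car.
If it is behind door 1 (prior 1/6): the host opened door 1, so this case is ruled out; weight (1/6)·0 = 0.
If it is behind door 2 (prior 1/3): the host has 2 equally likely choices, so probability 1/2; weight (1/3)·(1/2) = 1/6.
If it is behind door 3 (prior 1/2): the host has no choice, probability 1; weight (1/2)·1 = 1/2.
The weights sum to 2/3.
So P(the car behind door 3 | the host opened door 1) = (1/2) / (2/3) = 3/4.

3/4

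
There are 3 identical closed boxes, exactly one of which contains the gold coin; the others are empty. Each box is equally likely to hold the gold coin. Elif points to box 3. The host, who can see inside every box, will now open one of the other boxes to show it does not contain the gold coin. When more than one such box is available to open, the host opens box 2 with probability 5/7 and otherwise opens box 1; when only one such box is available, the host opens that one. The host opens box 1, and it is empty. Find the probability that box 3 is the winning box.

Condition on the true location of the gold coin.
If it is in box 1 (prior 1/3): the host opened box 1, so this case is ruled out; weight (1/3)·0 = 0.
If it is in box 2 (prior 1/3): only box 1 is available, probability 1; weight (1/3)·1 = 1/3.
If it is in box 3 (prior 1/3): box 2 is available but not opened, probability 2/7; weight (1/3)·(2/7) = 2/21.
The weights sum to 3/7.
So P(the gold coin in box 3 | the host opened box 1) = (2/21) / (3/7) = 2/9.

2/9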